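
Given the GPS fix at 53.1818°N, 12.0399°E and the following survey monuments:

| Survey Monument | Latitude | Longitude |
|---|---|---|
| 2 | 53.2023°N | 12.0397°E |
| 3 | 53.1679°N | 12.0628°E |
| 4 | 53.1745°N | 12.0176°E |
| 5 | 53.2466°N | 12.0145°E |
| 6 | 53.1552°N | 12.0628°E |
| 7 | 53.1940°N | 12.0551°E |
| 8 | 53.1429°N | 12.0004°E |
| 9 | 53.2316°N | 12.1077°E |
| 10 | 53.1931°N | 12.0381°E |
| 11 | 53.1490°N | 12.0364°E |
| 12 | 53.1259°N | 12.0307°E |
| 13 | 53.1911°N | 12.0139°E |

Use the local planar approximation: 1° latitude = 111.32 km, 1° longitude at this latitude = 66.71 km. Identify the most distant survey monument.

5

Distances from 53.1818°N, 12.0399°E:
2: 2.2821 km
3: 2.1744 km
4: 1.6951 km
5: 7.4099 km
6: 3.3320 km
7: 1.6949 km
8: 5.0691 km
9: 7.1547 km
10: 1.2636 km
11: 3.6588 km
12: 6.2530 km
13: 2.0199 km
Maximum: 5 at 7.4099 km.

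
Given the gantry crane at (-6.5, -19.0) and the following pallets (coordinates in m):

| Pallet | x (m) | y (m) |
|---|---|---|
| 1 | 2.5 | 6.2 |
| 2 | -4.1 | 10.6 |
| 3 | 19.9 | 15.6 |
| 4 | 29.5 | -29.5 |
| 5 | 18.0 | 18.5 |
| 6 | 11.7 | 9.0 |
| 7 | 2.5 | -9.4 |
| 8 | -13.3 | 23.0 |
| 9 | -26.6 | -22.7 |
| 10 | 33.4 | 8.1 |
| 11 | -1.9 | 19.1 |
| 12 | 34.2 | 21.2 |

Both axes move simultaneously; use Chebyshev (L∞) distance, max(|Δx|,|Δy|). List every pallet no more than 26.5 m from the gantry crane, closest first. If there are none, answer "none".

Distances from (-6.5, -19.0):
1: max(|9.0|, |25.2|) = 25.2 m
2: max(|2.4|, |29.6|) = 29.6 m
3: max(|26.4|, |34.6|) = 34.6 m
4: max(|36.0|, |-10.5|) = 36.0 m
5: max(|24.5|, |37.5|) = 37.5 m
6: max(|18.2|, |28.0|) = 28.0 m
7: max(|9.0|, |9.6|) = 9.6 m
8: max(|-6.8|, |42.0|) = 42.0 m
9: max(|-20.1|, |-3.7|) = 20.1 m
10: max(|39.9|, |27.1|) = 39.9 m
11: max(|4.6|, |38.1|) = 38.1 m
12: max(|40.7|, |40.2|) = 40.7 m
Threshold 26.5 m: 7 (9.6 m), 9 (20.1 m), 1 (25.2 m) are within range.

7, 9, 1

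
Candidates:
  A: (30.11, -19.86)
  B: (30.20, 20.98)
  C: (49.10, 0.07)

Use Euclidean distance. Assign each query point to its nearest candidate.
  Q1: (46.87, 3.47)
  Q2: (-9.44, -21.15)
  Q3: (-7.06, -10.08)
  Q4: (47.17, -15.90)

Q1→C; Q2→A; Q3→A; Q4→C

Q1 at (46.87, 3.47):
  A: √((-16.76)² + (-23.33)²) = √(280.8976 + 544.2889) = 28.73
  B: √((-16.67)² + (17.51)²) = √(277.8889 + 306.6001) = 24.18
  C: √((2.23)² + (-3.40)²) = √(4.9729 + 11.5600) = 4.07
  → nearest: C (4.07)
Q2 at (-9.44, -21.15):
  A: √((39.55)² + (1.29)²) = √(1564.2025 + 1.6641) = 39.57
  B: √((39.64)² + (42.13)²) = √(1571.3296 + 1774.9369) = 57.85
  C: √((58.54)² + (21.22)²) = √(3426.9316 + 450.2884) = 62.27
  → nearest: A (39.57)
Q3 at (-7.06, -10.08):
  A: √((37.17)² + (-9.78)²) = √(1381.6089 + 95.6484) = 38.44
  B: √((37.26)² + (31.06)²) = √(1388.3076 + 964.7236) = 48.51
  C: √((56.16)² + (10.15)²) = √(3153.9456 + 103.0225) = 57.07
  → nearest: A (38.44)
Q4 at (47.17, -15.90):
  A: √((-17.06)² + (-3.96)²) = √(291.0436 + 15.6816) = 17.51
  B: √((-16.97)² + (36.88)²) = √(287.9809 + 1360.1344) = 40.60
  C: √((1.93)² + (15.97)²) = √(3.7249 + 255.0409) = 16.09
  → nearest: C (16.09)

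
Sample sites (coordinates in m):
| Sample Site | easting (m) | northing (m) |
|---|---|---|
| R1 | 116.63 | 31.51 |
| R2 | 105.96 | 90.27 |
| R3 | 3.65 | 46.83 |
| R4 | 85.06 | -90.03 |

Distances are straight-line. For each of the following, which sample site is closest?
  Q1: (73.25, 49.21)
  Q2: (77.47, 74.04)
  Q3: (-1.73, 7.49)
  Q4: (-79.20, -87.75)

Q1 at (73.25, 49.21):
  R1: 46.85 m
  R2: 52.50 m
  R3: 69.64 m
  R4: 139.74 m
  → nearest: R1 (46.85 m)
Q2 at (77.47, 74.04):
  R1: 57.81 m
  R2: 32.79 m
  R3: 78.68 m
  R4: 164.25 m
  → nearest: R2 (32.79 m)
Q3 at (-1.73, 7.49):
  R1: 120.77 m
  R2: 135.83 m
  R3: 39.71 m
  R4: 130.55 m
  → nearest: R3 (39.71 m)
Q4 at (-79.20, -87.75):
  R1: 229.29 m
  R2: 256.86 m
  R3: 158.04 m
  R4: 164.28 m
  → nearest: R3 (158.04 m)

Q1→R1; Q2→R2; Q3→R3; Q4→R3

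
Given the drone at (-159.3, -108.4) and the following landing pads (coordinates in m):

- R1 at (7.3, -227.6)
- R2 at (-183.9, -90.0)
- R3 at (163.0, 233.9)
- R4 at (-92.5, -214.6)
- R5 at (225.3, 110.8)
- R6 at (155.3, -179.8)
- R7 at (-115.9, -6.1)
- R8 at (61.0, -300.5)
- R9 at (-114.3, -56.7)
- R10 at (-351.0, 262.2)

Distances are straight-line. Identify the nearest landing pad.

Distances from (-159.3, -108.4):
R1: √((166.6)² + (-119.2)²) = √(27755.560 + 14208.640) = 204.9 m
R2: √((-24.6)² + (18.4)²) = √(605.160 + 338.560) = 30.7 m
R3: √((322.3)² + (342.3)²) = √(103877.290 + 117169.290) = 470.2 m
R4: √((66.8)² + (-106.2)²) = √(4462.240 + 11278.440) = 125.5 m
R5: √((384.6)² + (219.2)²) = √(147917.160 + 48048.640) = 442.7 m
R6: √((314.6)² + (-71.4)²) = √(98973.160 + 5097.960) = 322.6 m
R7: √((43.4)² + (102.3)²) = √(1883.560 + 10465.290) = 111.1 m
R8: √((220.3)² + (-192.1)²) = √(48532.090 + 36902.410) = 292.3 m
R9: √((45.0)² + (51.7)²) = √(2025.000 + 2672.890) = 68.5 m
R10: √((-191.7)² + (370.6)²) = √(36748.890 + 137344.360) = 417.2 m
Minimum: R2 at 30.7 m.

R2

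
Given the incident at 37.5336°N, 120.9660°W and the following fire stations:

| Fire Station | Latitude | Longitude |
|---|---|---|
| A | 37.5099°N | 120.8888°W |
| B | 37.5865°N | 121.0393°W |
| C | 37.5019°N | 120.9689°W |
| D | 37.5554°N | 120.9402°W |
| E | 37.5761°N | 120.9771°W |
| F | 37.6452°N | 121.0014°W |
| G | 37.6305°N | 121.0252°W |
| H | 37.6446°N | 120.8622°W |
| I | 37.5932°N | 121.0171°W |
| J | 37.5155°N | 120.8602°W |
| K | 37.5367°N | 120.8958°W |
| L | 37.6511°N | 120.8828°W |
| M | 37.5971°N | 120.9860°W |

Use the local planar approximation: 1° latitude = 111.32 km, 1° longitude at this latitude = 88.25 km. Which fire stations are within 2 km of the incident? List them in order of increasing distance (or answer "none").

none

Distances from 37.5336°N, 120.9660°W:
A: 7.3059 km
B: 8.7477 km
C: 3.5381 km
D: 3.3277 km
E: 4.8314 km
F: 12.8101 km
G: 11.9855 km
H: 15.3817 km
I: 8.0222 km
J: 9.5518 km
K: 6.2048 km
L: 15.0000 km
M: 7.2858 km
Threshold 2 km: none within range.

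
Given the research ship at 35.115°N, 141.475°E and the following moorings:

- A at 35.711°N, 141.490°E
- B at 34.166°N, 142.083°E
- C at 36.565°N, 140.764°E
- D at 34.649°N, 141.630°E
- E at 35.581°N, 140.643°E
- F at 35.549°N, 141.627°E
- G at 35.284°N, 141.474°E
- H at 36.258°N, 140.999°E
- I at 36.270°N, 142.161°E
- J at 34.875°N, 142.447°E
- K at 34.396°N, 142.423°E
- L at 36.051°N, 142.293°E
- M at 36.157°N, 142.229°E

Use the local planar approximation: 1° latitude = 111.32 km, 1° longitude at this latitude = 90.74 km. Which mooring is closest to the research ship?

Distances from 35.115°N, 141.475°E:
A: 66.361 km
B: 119.181 km
C: 173.830 km
D: 53.748 km
E: 91.600 km
F: 50.243 km
G: 18.813 km
H: 134.370 km
I: 142.850 km
J: 92.157 km
K: 117.499 km
L: 127.930 km
M: 134.670 km
Minimum: G at 18.813 km.

G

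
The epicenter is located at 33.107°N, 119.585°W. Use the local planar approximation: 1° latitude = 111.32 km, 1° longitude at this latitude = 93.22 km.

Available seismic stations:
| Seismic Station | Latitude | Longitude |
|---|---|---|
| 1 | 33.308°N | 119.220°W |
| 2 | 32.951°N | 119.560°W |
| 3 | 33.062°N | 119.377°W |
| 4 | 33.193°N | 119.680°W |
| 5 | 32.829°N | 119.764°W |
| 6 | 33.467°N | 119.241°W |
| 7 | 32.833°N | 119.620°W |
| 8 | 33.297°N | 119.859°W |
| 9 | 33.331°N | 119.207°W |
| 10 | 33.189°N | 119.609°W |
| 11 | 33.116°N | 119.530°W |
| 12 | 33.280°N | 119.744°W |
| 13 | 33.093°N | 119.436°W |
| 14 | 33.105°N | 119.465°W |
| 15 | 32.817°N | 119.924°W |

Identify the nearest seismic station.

11

Distances from 33.107°N, 119.585°W:
1: √((0.201·111.32)² + (0.365·93.22)²) = √(500.65495 + 1157.72104) = 40.723 km
2: √((-0.156·111.32)² + (0.025·93.22)²) = √(301.57518 + 5.43123) = 17.522 km
3: √((-0.045·111.32)² + (0.208·93.22)²) = √(25.09409 + 375.96279) = 20.026 km
4: √((0.086·111.32)² + (-0.095·93.22)²) = √(91.65229 + 78.42696) = 13.041 km
5: √((-0.278·111.32)² + (-0.179·93.22)²) = √(957.71433 + 278.43528) = 35.159 km
6: √((0.360·111.32)² + (0.344·93.22)²) = √(1606.02166 + 1028.33610) = 51.326 km
7: √((-0.274·111.32)² + (-0.035·93.22)²) = √(930.35248 + 10.64521) = 30.676 km
8: √((0.190·111.32)² + (-0.274·93.22)²) = √(447.35634 + 652.40807) = 33.163 km
9: √((0.224·111.32)² + (0.378·93.22)²) = √(621.78814 + 1241.65744) = 43.168 km
10: √((0.082·111.32)² + (-0.024·93.22)²) = √(83.32477 + 5.00542) = 9.398 km
11: √((0.009·111.32)² + (0.055·93.22)²) = √(1.00376 + 26.28715) = 5.224 km
12: √((0.173·111.32)² + (-0.159·93.22)²) = √(370.88443 + 219.69109) = 24.302 km
13: √((-0.014·111.32)² + (0.149·93.22)²) = √(2.42886 + 192.92599) = 13.977 km
14: √((-0.002·111.32)² + (0.120·93.22)²) = √(0.04957 + 125.13554) = 11.189 km
15: √((-0.290·111.32)² + (-0.339·93.22)²) = √(1042.17918 + 998.65986) = 45.176 km
Minimum: 11 at 5.224 km.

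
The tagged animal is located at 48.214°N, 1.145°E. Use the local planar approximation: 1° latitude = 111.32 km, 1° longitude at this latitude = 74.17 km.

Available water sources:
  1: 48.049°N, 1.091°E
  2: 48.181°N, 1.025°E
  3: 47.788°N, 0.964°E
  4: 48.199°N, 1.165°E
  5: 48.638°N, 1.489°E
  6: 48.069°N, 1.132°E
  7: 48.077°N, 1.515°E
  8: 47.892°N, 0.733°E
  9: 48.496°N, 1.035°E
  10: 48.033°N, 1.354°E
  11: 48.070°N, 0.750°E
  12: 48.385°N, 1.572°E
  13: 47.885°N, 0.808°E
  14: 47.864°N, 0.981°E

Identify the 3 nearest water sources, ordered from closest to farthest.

Distances from 48.214°N, 1.145°E:
1: √((-0.165·111.32)² + (-0.054·74.17)²) = √(337.37608 + 16.04147) = 18.799 km
2: √((-0.033·111.32)² + (-0.120·74.17)²) = √(13.49504 + 79.21712) = 9.629 km
3: √((-0.426·111.32)² + (-0.181·74.17)²) = √(2248.87643 + 180.22445) = 49.286 km
4: √((-0.015·111.32)² + (0.020·74.17)²) = √(2.78823 + 2.20048) = 2.234 km
5: √((0.424·111.32)² + (0.344·74.17)²) = √(2227.80979 + 650.98869) = 53.654 km
6: √((-0.145·111.32)² + (-0.013·74.17)²) = √(260.54479 + 0.92970) = 16.170 km
7: √((-0.137·111.32)² + (0.370·74.17)²) = √(232.58812 + 753.11276) = 31.396 km
8: √((-0.322·111.32)² + (-0.412·74.17)²) = √(1284.86689 + 933.79381) = 47.103 km
9: √((0.282·111.32)² + (-0.110·74.17)²) = √(985.47273 + 66.56439) = 32.435 km
10: √((-0.181·111.32)² + (0.209·74.17)²) = √(405.97898 + 240.29743) = 25.422 km
11: √((-0.144·111.32)² + (-0.395·74.17)²) = √(256.96346 + 858.32300) = 33.396 km
12: √((0.171·111.32)² + (0.427·74.17)²) = √(362.35864 + 1003.02627) = 36.951 km
13: √((-0.329·111.32)² + (-0.337·74.17)²) = √(1341.33789 + 624.76452) = 44.341 km
14: √((-0.350·111.32)² + (-0.164·74.17)²) = √(1518.03744 + 147.95998) = 40.817 km
Sorted: 4 (2.234 km) < 2 (9.629 km) < 6 (16.170 km) < 1 (18.799 km) < 10 (25.422 km) < …

4, 2, 6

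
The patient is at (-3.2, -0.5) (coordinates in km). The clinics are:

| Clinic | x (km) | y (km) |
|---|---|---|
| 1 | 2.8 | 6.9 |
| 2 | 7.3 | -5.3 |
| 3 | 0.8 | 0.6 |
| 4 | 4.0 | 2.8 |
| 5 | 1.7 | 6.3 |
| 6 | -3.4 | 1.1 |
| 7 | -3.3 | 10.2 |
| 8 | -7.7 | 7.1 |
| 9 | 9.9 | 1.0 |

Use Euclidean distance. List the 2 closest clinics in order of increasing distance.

6, 3

Distances from (-3.2, -0.5):
1: √((6.0)² + (7.4)²) = √(36.000 + 54.760) = 9.5 km
2: √((10.5)² + (-4.8)²) = √(110.250 + 23.040) = 11.5 km
3: √((4.0)² + (1.1)²) = √(16.000 + 1.210) = 4.1 km
4: √((7.2)² + (3.3)²) = √(51.840 + 10.890) = 7.9 km
5: √((4.9)² + (6.8)²) = √(24.010 + 46.240) = 8.4 km
6: √((-0.2)² + (1.6)²) = √(0.040 + 2.560) = 1.6 km
7: √((-0.1)² + (10.7)²) = √(0.010 + 114.490) = 10.7 km
8: √((-4.5)² + (7.6)²) = √(20.250 + 57.760) = 8.8 km
9: √((13.1)² + (1.5)²) = √(171.610 + 2.250) = 13.2 km
Sorted: 6 (1.6 km) < 3 (4.1 km) < 4 (7.9 km) < 5 (8.4 km) < …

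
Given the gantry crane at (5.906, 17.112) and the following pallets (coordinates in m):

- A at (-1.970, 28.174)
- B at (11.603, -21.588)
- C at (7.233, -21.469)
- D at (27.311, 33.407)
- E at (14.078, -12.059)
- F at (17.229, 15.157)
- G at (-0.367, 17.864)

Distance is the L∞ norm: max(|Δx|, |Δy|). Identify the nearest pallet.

G

Distances from (5.906, 17.112):
A: max(|-7.876|, |11.062|) = 11.062 m
B: max(|5.697|, |-38.700|) = 38.700 m
C: max(|1.327|, |-38.581|) = 38.581 m
D: max(|21.405|, |16.295|) = 21.405 m
E: max(|8.172|, |-29.171|) = 29.171 m
F: max(|11.323|, |-1.955|) = 11.323 m
G: max(|-6.273|, |0.752|) = 6.273 m
Minimum: G at 6.273 m.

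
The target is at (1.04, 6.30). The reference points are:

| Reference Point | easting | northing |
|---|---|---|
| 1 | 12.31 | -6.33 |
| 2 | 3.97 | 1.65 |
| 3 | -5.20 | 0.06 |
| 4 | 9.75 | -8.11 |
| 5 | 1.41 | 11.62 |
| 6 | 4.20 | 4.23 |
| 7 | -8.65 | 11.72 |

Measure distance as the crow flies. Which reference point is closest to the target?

Distances from (1.04, 6.30):
1: √((11.27)² + (-12.63)²) = √(127.0129 + 159.5169) = 16.93
2: √((2.93)² + (-4.65)²) = √(8.5849 + 21.6225) = 5.50
3: √((-6.24)² + (-6.24)²) = √(38.9376 + 38.9376) = 8.82
4: √((8.71)² + (-14.41)²) = √(75.8641 + 207.6481) = 16.84
5: √((0.37)² + (5.32)²) = √(0.1369 + 28.3024) = 5.33
6: √((3.16)² + (-2.07)²) = √(9.9856 + 4.2849) = 3.78
7: √((-9.69)² + (5.42)²) = √(93.8961 + 29.3764) = 11.10
Minimum: 6 at 3.78.

6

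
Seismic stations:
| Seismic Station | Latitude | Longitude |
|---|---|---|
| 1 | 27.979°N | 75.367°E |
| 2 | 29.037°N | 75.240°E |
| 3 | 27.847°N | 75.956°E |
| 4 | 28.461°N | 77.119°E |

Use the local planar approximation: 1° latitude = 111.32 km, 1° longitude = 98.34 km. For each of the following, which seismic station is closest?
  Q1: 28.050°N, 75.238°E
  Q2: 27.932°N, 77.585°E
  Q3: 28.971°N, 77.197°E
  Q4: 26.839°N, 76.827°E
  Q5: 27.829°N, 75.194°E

Q1 at 28.050°N, 75.238°E:
  1: 14.947 km
  2: 109.873 km
  3: 74.136 km
  4: 190.552 km
  → nearest: 1 (14.947 km)
Q2 at 27.932°N, 77.585°E:
  1: 218.181 km
  2: 261.363 km
  3: 160.475 km
  4: 74.618 km
  → nearest: 4 (74.618 km)
Q3 at 28.971°N, 77.197°E:
  1: 211.142 km
  2: 192.592 km
  3: 174.785 km
  4: 57.289 km
  → nearest: 4 (57.289 km)
Q4 at 26.839°N, 76.827°E:
  1: 191.622 km
  2: 290.216 km
  3: 141.166 km
  4: 182.830 km
  → nearest: 3 (141.166 km)
Q5 at 27.829°N, 75.194°E:
  1: 23.838 km
  2: 134.551 km
  3: 74.962 km
  4: 201.955 km
  → nearest: 1 (23.838 km)

Q1→1; Q2→4; Q3→4; Q4→3; Q5→1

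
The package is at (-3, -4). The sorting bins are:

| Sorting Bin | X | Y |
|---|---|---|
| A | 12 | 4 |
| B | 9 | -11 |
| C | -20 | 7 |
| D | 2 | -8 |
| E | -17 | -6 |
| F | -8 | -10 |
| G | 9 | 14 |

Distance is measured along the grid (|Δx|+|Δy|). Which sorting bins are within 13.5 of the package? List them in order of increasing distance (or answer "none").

Distances from (-3, -4):
A: |15| + |8| = 15 + 8 = 23
B: |12| + |-7| = 12 + 7 = 19
C: |-17| + |11| = 17 + 11 = 28
D: |5| + |-4| = 5 + 4 = 9
E: |-14| + |-2| = 14 + 2 = 16
F: |-5| + |-6| = 5 + 6 = 11
G: |12| + |18| = 12 + 18 = 30
Threshold 13.5: D (9), F (11) are within range.

D, F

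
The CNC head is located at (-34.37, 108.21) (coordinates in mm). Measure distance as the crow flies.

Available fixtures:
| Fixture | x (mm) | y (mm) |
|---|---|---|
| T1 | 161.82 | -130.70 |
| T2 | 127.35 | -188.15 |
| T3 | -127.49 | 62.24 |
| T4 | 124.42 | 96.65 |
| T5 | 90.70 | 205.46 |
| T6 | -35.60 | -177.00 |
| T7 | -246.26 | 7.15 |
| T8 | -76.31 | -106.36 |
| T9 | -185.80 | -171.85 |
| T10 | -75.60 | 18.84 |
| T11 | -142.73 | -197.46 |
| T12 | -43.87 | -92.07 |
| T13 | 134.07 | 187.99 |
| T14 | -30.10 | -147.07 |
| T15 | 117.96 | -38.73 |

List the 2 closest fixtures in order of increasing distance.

Distances from (-34.37, 108.21):
T1: 309.14 mm
T2: 337.61 mm
T3: 103.85 mm
T4: 159.21 mm
T5: 158.43 mm
T6: 285.21 mm
T7: 234.76 mm
T8: 218.63 mm
T9: 318.38 mm
T10: 98.42 mm
T11: 324.31 mm
T12: 200.51 mm
T13: 186.38 mm
T14: 255.32 mm
T15: 211.65 mm
Sorted: T10 (98.42 mm) < T3 (103.85 mm) < T5 (158.43 mm) < T4 (159.21 mm) < …

T10, T3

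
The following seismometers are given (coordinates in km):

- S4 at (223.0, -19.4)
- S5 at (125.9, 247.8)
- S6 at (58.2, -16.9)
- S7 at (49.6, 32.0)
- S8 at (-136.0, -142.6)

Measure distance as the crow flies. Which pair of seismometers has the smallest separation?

S6 and S7

Pairwise distances:
S4–S5: 284.3 km
S4–S6: 164.8 km
S4–S7: 180.9 km
S4–S8: 379.6 km
S5–S6: 273.2 km
S5–S7: 228.9 km
S5–S8: 470.1 km
S6–S7: 49.7 km
S6–S8: 231.3 km
S7–S8: 254.8 km
Closest pair: S6–S7 at 49.7 km.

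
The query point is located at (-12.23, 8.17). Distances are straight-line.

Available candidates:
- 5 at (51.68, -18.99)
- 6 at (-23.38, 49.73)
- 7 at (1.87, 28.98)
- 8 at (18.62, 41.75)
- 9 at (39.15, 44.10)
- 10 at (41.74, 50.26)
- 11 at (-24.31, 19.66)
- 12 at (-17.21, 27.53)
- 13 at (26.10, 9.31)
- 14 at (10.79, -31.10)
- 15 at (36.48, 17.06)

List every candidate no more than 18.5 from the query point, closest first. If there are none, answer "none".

11

Distances from (-12.23, 8.17):
5: 69.44
6: 43.03
7: 25.14
8: 45.60
9: 62.70
10: 68.44
11: 16.67
12: 19.99
13: 38.35
14: 45.52
15: 49.51
Threshold 18.5: 11 (16.67) is within range.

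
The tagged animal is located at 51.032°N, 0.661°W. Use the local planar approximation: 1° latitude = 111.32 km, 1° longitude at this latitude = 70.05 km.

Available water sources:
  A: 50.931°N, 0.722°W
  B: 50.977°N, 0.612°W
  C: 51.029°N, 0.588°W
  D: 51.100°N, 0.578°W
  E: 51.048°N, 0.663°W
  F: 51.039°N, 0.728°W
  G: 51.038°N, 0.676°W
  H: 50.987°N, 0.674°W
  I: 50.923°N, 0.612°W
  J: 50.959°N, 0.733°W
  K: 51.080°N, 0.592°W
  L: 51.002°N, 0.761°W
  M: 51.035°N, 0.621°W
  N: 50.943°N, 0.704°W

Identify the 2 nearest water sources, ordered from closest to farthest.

Distances from 51.032°N, 0.661°W:
A: √((-0.101·111.32)² + (-0.061·70.05)²) = √(126.41224 + 18.25896) = 12.028 km
B: √((-0.055·111.32)² + (0.049·70.05)²) = √(37.48623 + 11.78171) = 7.019 km
C: √((-0.003·111.32)² + (0.073·70.05)²) = √(0.11153 + 26.14942) = 5.125 km
D: √((0.068·111.32)² + (0.083·70.05)²) = √(57.30127 + 33.80434) = 9.545 km
E: √((0.016·111.32)² + (-0.002·70.05)²) = √(3.17239 + 0.01963) = 1.787 km
F: √((0.007·111.32)² + (-0.067·70.05)²) = √(0.60721 + 22.02753) = 4.758 km
G: √((0.006·111.32)² + (-0.015·70.05)²) = √(0.44612 + 1.10408) = 1.245 km
H: √((-0.045·111.32)² + (-0.013·70.05)²) = √(25.09409 + 0.82928) = 5.091 km
I: √((-0.109·111.32)² + (0.049·70.05)²) = √(147.23104 + 11.78171) = 12.610 km
J: √((-0.073·111.32)² + (-0.072·70.05)²) = √(66.03773 + 25.43790) = 9.564 km
K: √((0.048·111.32)² + (0.069·70.05)²) = √(28.55150 + 23.36224) = 7.205 km
L: √((-0.030·111.32)² + (-0.100·70.05)²) = √(11.15293 + 49.07002) = 7.760 km
M: √((0.003·111.32)² + (0.040·70.05)²) = √(0.11153 + 7.85120) = 2.822 km
N: √((-0.089·111.32)² + (-0.043·70.05)²) = √(98.15816 + 9.07305) = 10.355 km
Sorted: G (1.245 km) < E (1.787 km) < M (2.822 km) < F (4.758 km) < …

G, E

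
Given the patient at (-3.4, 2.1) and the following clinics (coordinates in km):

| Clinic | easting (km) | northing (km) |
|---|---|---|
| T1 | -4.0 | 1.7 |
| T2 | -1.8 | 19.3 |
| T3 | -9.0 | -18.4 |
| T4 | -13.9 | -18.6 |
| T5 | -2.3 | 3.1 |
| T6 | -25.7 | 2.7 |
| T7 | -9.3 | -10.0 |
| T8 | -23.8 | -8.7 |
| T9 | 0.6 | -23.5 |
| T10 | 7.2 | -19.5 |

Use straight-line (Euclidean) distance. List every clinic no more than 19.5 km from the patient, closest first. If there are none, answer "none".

T1, T5, T7, T2

Distances from (-3.4, 2.1):
T1: 0.7 km
T2: 17.3 km
T3: 21.3 km
T4: 23.2 km
T5: 1.5 km
T6: 22.3 km
T7: 13.5 km
T8: 23.1 km
T9: 25.9 km
T10: 24.1 km
Threshold 19.5 km: T1 (0.7 km), T5 (1.5 km), T7 (13.5 km), T2 (17.3 km) are within range.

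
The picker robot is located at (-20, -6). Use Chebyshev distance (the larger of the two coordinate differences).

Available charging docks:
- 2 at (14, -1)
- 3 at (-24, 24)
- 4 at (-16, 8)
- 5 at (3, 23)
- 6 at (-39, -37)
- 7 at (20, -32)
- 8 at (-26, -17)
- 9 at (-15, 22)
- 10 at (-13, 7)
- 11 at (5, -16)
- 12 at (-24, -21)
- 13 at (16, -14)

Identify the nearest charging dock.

Distances from (-20, -6):
2: 34
3: 30
4: 14
5: 29
6: 31
7: 40
8: 11
9: 28
10: 13
11: 25
12: 15
13: 36
Minimum: 8 at 11.

8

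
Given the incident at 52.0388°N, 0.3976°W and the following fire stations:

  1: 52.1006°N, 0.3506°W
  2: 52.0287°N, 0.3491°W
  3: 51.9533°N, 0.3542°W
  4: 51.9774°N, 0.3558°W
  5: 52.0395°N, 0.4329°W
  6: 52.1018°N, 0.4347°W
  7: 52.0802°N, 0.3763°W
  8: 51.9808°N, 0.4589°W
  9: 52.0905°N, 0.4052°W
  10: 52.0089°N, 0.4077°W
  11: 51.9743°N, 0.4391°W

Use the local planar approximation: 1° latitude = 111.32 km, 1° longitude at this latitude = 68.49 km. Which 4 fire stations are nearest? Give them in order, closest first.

5, 10, 2, 7

Distances from 52.0388°N, 0.3976°W:
1: √((0.0618·111.32)² + (0.0470·68.49)²) = √(47.328566 + 10.362154) = 7.5954 km
2: √((-0.0101·111.32)² + (0.0485·68.49)²) = √(1.264122 + 11.034123) = 3.5069 km
3: √((-0.0855·111.32)² + (0.0434·68.49)²) = √(90.589659 + 8.835554) = 9.9712 km
4: √((-0.0614·111.32)² + (0.0418·68.49)²) = √(46.717881 + 8.196093) = 7.4104 km
5: √((0.0007·111.32)² + (-0.0353·68.49)²) = √(0.006072 + 5.845259) = 2.4190 km
6: √((0.0630·111.32)² + (-0.0371·68.49)²) = √(49.184413 + 6.456574) = 7.4593 km
7: √((0.0414·111.32)² + (0.0213·68.49)²) = √(21.239636 + 2.128205) = 4.8340 km
8: √((-0.0580·111.32)² + (-0.0613·68.49)²) = √(41.687167 + 17.626873) = 7.7016 km
9: √((0.0517·111.32)² + (-0.0076·68.49)²) = √(33.122833 + 0.270945) = 5.7787 km
10: √((-0.0299·111.32)² + (-0.0101·68.49)²) = √(11.078699 + 0.478517) = 3.3996 km
11: √((-0.0645·111.32)² + (-0.0415·68.49)²) = √(51.554410 + 8.078868) = 7.7223 km
Sorted: 5 (2.4190 km) < 10 (3.3996 km) < 2 (3.5069 km) < 7 (4.8340 km) < 9 (5.7787 km) < 4 (7.4104 km) < …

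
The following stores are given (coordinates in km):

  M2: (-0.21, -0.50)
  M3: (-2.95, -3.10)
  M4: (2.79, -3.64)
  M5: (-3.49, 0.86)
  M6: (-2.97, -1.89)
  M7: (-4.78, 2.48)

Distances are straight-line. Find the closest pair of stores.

Pairwise distances:
M2–M3: 3.78 km
M2–M4: 4.34 km
M2–M5: 3.55 km
M2–M6: 3.09 km
M2–M7: 5.46 km
M3–M4: 5.77 km
M3–M5: 4.00 km
M3–M6: 1.21 km
M3–M7: 5.87 km
M4–M5: 7.73 km
M4–M6: 6.02 km
M4–M7: 9.73 km
M5–M6: 2.80 km
M5–M7: 2.07 km
M6–M7: 4.73 km
Closest pair: M3–M6 at 1.21 km.

M3 and M6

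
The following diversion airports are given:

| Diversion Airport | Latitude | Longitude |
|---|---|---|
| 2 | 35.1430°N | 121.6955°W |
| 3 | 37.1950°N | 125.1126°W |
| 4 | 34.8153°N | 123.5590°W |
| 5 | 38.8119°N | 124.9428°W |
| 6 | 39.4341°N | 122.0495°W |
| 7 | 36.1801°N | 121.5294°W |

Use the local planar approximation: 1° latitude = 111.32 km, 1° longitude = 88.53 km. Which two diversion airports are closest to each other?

2 and 7

Pairwise distances:
2–3: √((2.0520·111.32)² + (-3.4171·88.53)²) = √(52179.643572 + 91515.847367) = 379.0719 km
2–4: √((-0.3277·111.32)² + (-1.8635·88.53)²) = √(1330.758590 + 27216.966743) = 168.9607 km
2–5: √((3.6689·111.32)² + (-3.2473·88.53)²) = √(166808.487608 + 82646.744948) = 499.4549 km
2–6: √((4.2911·111.32)² + (-0.3540·88.53)²) = √(228183.199978 + 982.171782) = 478.7122 km
2–7: √((1.0371·111.32)² + (0.1661·88.53)²) = √(13328.696035 + 216.232114) = 116.3827 km
3–4: √((-2.3797·111.32)² + (1.5536·88.53)²) = √(70176.356547 + 18917.308817) = 298.4856 km
3–5: √((1.6169·111.32)² + (0.1698·88.53)²) = √(32397.590925 + 225.972869) = 180.6199 km
3–6: √((2.2391·111.32)² + (3.0631·88.53)²) = √(62128.858626 + 73536.554768) = 368.3279 km
3–7: √((-1.0149·111.32)² + (3.5832·88.53)²) = √(12764.179423 + 100628.969971) = 336.7390 km
4–5: √((3.9966·111.32)² + (-1.3838·88.53)²) = √(197937.355380 + 15008.164491) = 461.4602 km
4–6: √((4.6188·111.32)² + (1.5095·88.53)²) = √(264365.458012 + 17858.589851) = 531.2476 km
4–7: √((1.3648·111.32)² + (2.0296·88.53)²) = √(23082.583909 + 32285.077768) = 235.3033 km
5–6: √((0.6222·111.32)² + (2.8933·88.53)²) = √(4797.405281 + 65609.671381) = 265.3433 km
5–7: √((-2.6318·111.32)² + (3.4134·88.53)²) = √(85832.578721 + 91317.769866) = 420.8923 km
6–7: √((-3.2540·111.32)² + (0.5201·88.53)²) = √(131214.398077 + 2120.091652) = 365.1500 km
Closest pair: 2–7 at 116.3827 km.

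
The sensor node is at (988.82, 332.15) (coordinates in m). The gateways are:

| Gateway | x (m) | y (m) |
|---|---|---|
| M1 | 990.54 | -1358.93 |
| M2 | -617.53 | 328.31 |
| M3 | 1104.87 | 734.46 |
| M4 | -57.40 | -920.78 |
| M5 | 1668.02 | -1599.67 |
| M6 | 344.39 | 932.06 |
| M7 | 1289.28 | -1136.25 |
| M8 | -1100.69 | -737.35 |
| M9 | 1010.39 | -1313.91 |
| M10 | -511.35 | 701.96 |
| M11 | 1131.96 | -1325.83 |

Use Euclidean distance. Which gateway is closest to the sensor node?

Distances from (988.82, 332.15):
M1: √((1.72)² + (-1691.08)²) = √(2.9584 + 2859751.5664) = 1691.08 m
M2: √((-1606.35)² + (-3.84)²) = √(2580360.3225 + 14.7456) = 1606.35 m
M3: √((116.05)² + (402.31)²) = √(13467.6025 + 161853.3361) = 418.71 m
M4: √((-1046.22)² + (-1252.93)²) = √(1094576.2884 + 1569833.5849) = 1632.30 m
M5: √((679.20)² + (-1931.82)²) = √(461312.6400 + 3731928.5124) = 2047.74 m
M6: √((-644.43)² + (599.91)²) = √(415290.0249 + 359892.0081) = 880.44 m
M7: √((300.46)² + (-1468.40)²) = √(90276.2116 + 2156198.5600) = 1498.82 m
M8: √((-2089.51)² + (-1069.50)²) = √(4366052.0401 + 1143830.2500) = 2347.31 m
M9: √((21.57)² + (-1646.06)²) = √(465.2649 + 2709513.5236) = 1646.20 m
M10: √((-1500.17)² + (369.81)²) = √(2250510.0289 + 136759.4361) = 1545.08 m
M11: √((143.14)² + (-1657.98)²) = √(20489.0596 + 2748897.6804) = 1664.15 m
Minimum: M3 at 418.71 m.

M3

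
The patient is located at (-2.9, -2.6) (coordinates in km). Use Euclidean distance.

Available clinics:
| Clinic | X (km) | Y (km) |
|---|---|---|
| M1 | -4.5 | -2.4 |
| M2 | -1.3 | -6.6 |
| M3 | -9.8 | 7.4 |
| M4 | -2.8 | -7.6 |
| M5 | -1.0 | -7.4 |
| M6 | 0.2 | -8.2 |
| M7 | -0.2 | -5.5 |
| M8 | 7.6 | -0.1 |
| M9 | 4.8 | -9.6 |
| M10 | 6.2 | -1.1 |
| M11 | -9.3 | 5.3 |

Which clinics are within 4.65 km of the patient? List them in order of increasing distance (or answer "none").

M1, M7, M2

Distances from (-2.9, -2.6):
M1: 1.6 km
M2: 4.3 km
M3: 12.1 km
M4: 5.0 km
M5: 5.2 km
M6: 6.4 km
M7: 4.0 km
M8: 10.8 km
M9: 10.4 km
M10: 9.2 km
M11: 10.2 km
Threshold 4.65 km: M1 (1.6 km), M7 (4.0 km), M2 (4.3 km) are within range.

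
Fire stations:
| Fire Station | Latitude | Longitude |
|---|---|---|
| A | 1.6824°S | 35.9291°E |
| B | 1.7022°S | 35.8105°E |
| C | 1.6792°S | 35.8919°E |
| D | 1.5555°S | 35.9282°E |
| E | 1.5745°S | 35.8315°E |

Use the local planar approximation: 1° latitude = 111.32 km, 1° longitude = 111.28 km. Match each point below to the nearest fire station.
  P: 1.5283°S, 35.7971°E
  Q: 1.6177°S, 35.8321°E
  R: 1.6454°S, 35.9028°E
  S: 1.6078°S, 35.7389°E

P→E; Q→E; R→C; S→E

P at 1.5283°S, 35.7971°E:
  A: √((-0.1541·111.32)² + (0.1320·111.28)²) = √(294.273851 + 215.765546) = 22.5841 km
  B: √((-0.1739·111.32)² + (0.0134·111.28)²) = √(374.753381 + 2.223534) = 19.4159 km
  C: √((-0.1509·111.32)² + (0.0948·111.28)²) = √(282.179120 + 111.288659) = 19.8360 km
  D: √((-0.0272·111.32)² + (0.1311·111.28)²) = √(9.168203 + 212.833319) = 14.8997 km
  E: √((-0.0462·111.32)² + (0.0344·111.28)²) = √(26.450284 + 14.653829) = 6.4112 km
  → nearest: E (6.4112 km)
Q at 1.6177°S, 35.8321°E:
  A: √((-0.0647·111.32)² + (0.0970·111.28)²) = √(51.874623 + 116.513890) = 12.9765 km
  B: √((-0.0845·111.32)² + (-0.0216·111.28)²) = √(88.482995 + 5.777524) = 9.7088 km
  C: √((-0.0615·111.32)² + (0.0598·111.28)²) = √(46.870181 + 44.282956) = 9.5474 km
  D: √((0.0622·111.32)² + (0.0961·111.28)²) = √(47.943216 + 114.361807) = 12.7399 km
  E: √((0.0432·111.32)² + (-0.0006·111.28)²) = √(23.126712 + 0.004458) = 4.8095 km
  → nearest: E (4.8095 km)
R at 1.6454°S, 35.9028°E:
  A: √((-0.0370·111.32)² + (0.0263·111.28)²) = √(16.964843 + 8.565362) = 5.0527 km
  B: √((-0.0568·111.32)² + (-0.0923·111.28)²) = √(39.980025 + 105.496399) = 12.0614 km
  C: √((-0.0338·111.32)² + (-0.0109·111.28)²) = √(14.157279 + 1.471253) = 3.9533 km
  D: √((0.0899·111.32)² + (0.0254·111.28)²) = √(100.153419 + 7.989170) = 10.3992 km
  E: √((0.0709·111.32)² + (-0.0713·111.28)²) = √(62.292945 + 62.952545) = 11.1913 km
  → nearest: C (3.9533 km)
S at 1.6078°S, 35.7389°E:
  A: √((-0.0746·111.32)² + (0.1902·111.28)²) = √(68.964255 + 447.976528) = 22.7363 km
  B: √((-0.0944·111.32)² + (0.0716·111.28)²) = √(110.430842 + 63.483415) = 13.1877 km
  C: √((-0.0714·111.32)² + (0.1530·111.28)²) = √(63.174646 + 289.879228) = 18.7897 km
  D: √((0.0523·111.32)² + (0.1893·111.28)²) = √(33.896103 + 443.747033) = 21.8550 km
  E: √((0.0333·111.32)² + (0.0926·111.28)²) = √(13.741523 + 106.183297) = 10.9510 km
  → nearest: E (10.9510 km)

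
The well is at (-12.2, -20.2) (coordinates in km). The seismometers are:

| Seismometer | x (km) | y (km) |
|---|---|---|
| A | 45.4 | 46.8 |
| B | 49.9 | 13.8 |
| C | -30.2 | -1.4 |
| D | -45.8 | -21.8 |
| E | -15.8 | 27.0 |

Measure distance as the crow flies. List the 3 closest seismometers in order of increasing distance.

C, D, E

Distances from (-12.2, -20.2):
A: 88.4 km
B: 70.8 km
C: 26.0 km
D: 33.6 km
E: 47.3 km
Sorted: C (26.0 km) < D (33.6 km) < E (47.3 km) < B (70.8 km) < A (88.4 km)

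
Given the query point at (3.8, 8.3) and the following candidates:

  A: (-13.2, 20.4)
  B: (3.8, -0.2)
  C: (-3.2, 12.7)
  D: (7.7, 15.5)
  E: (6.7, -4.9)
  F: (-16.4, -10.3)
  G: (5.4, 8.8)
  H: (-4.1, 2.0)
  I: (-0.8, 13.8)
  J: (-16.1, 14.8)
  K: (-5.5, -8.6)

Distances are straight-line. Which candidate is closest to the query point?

Distances from (3.8, 8.3):
A: √((-17.0)² + (12.1)²) = √(289.0000 + 146.4100) = 20.87
B: √((0.0)² + (-8.5)²) = √(0.0000 + 72.2500) = 8.50
C: √((-7.0)² + (4.4)²) = √(49.0000 + 19.3600) = 8.27
D: √((3.9)² + (7.2)²) = √(15.2100 + 51.8400) = 8.19
E: √((2.9)² + (-13.2)²) = √(8.4100 + 174.2400) = 13.51
F: √((-20.2)² + (-18.6)²) = √(408.0400 + 345.9600) = 27.46
G: √((1.6)² + (0.5)²) = √(2.5600 + 0.2500) = 1.68
H: √((-7.9)² + (-6.3)²) = √(62.4100 + 39.6900) = 10.10
I: √((-4.6)² + (5.5)²) = √(21.1600 + 30.2500) = 7.17
J: √((-19.9)² + (6.5)²) = √(396.0100 + 42.2500) = 20.93
K: √((-9.3)² + (-16.9)²) = √(86.4900 + 285.6100) = 19.29
Minimum: G at 1.68.

G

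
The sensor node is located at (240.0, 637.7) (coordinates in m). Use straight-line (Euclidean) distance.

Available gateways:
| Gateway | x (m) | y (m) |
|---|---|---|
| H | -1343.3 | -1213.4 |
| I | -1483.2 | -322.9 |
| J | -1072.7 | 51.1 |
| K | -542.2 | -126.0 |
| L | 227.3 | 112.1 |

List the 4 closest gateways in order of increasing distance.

L, K, J, I

Distances from (240.0, 637.7):
H: 2435.9 m
I: 1972.9 m
J: 1437.8 m
K: 1093.2 m
L: 525.8 m
Sorted: L (525.8 m) < K (1093.2 m) < J (1437.8 m) < I (1972.9 m) < H (2435.9 m)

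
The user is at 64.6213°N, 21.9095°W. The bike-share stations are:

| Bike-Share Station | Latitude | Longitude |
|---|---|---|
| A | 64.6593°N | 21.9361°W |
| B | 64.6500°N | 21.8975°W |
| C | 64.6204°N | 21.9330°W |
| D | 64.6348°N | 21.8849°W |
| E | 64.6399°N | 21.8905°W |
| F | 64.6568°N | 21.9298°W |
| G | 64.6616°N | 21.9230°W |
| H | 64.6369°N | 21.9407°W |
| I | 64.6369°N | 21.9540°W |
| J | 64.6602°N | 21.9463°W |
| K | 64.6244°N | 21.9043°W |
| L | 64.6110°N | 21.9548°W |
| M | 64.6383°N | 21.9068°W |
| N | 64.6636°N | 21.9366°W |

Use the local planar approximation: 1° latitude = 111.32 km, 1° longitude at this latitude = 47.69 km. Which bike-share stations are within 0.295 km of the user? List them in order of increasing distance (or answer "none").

none

Distances from 64.6213°N, 21.9095°W:
A: 4.4163 km
B: 3.2457 km
C: 1.1252 km
D: 1.9065 km
E: 2.2601 km
F: 4.0687 km
G: 4.5322 km
H: 2.2868 km
I: 2.7422 km
J: 4.6725 km
K: 0.4250 km
L: 2.4458 km
M: 1.8968 km
N: 4.8830 km
Threshold 0.295 km: none within range.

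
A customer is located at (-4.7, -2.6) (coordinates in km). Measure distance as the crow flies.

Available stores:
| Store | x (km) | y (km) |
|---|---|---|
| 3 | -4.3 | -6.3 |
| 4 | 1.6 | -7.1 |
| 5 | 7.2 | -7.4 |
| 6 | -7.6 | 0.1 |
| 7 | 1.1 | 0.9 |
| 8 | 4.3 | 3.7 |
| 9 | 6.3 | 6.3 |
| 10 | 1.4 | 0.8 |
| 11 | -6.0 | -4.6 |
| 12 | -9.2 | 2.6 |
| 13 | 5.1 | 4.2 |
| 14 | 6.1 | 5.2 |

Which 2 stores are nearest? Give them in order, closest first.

11, 3

Distances from (-4.7, -2.6):
3: √((0.4)² + (-3.7)²) = √(0.160 + 13.690) = 3.7 km
4: √((6.3)² + (-4.5)²) = √(39.690 + 20.250) = 7.7 km
5: √((11.9)² + (-4.8)²) = √(141.610 + 23.040) = 12.8 km
6: √((-2.9)² + (2.7)²) = √(8.410 + 7.290) = 4.0 km
7: √((5.8)² + (3.5)²) = √(33.640 + 12.250) = 6.8 km
8: √((9.0)² + (6.3)²) = √(81.000 + 39.690) = 11.0 km
9: √((11.0)² + (8.9)²) = √(121.000 + 79.210) = 14.1 km
10: √((6.1)² + (3.4)²) = √(37.210 + 11.560) = 7.0 km
11: √((-1.3)² + (-2.0)²) = √(1.690 + 4.000) = 2.4 km
12: √((-4.5)² + (5.2)²) = √(20.250 + 27.040) = 6.9 km
13: √((9.8)² + (6.8)²) = √(96.040 + 46.240) = 11.9 km
14: √((10.8)² + (7.8)²) = √(116.640 + 60.840) = 13.3 km
Sorted: 11 (2.4 km) < 3 (3.7 km) < 6 (4.0 km) < 7 (6.8 km) < …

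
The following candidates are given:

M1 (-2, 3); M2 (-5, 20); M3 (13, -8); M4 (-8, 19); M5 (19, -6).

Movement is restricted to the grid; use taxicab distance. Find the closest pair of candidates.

Pairwise distances:
M1–M2: 20
M1–M3: 26
M1–M4: 22
M1–M5: 30
M2–M3: 46
M2–M4: 4
M2–M5: 50
M3–M4: 48
M3–M5: 8
M4–M5: 52
Closest pair: M2–M4 at 4.

M2 and M4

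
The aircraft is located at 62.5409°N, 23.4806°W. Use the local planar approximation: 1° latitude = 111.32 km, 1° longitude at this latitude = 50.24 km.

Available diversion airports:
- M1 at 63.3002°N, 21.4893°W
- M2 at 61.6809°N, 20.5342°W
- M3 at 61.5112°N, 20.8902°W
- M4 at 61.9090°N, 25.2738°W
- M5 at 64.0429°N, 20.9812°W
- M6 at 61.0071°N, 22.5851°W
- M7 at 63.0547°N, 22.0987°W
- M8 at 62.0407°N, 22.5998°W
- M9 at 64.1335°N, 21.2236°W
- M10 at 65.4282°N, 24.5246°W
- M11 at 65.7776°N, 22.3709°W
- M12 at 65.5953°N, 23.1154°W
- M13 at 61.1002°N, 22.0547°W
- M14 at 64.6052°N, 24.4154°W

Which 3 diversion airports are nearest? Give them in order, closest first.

Distances from 62.5409°N, 23.4806°W:
M1: √((0.7593·111.32)² + (1.9913·50.24)²) = √(7144.522283 + 10008.584241) = 130.9699 km
M2: √((-0.8600·111.32)² + (2.9464·50.24)²) = √(9165.228519 + 21912.032992) = 176.2874 km
M3: √((-1.0297·111.32)² + (2.5904·50.24)²) = √(13139.166643 + 16936.861038) = 173.4244 km
M4: √((-0.6319·111.32)² + (-1.7932·50.24)²) = √(4948.152843 + 8116.274406) = 114.2997 km
M5: √((1.5020·111.32)² + (2.4994·50.24)²) = √(27956.722823 + 15767.788736) = 209.1041 km
M6: √((-1.5338·111.32)² + (0.8955·50.24)²) = √(29153.040919 + 2024.092902) = 176.5705 km
M7: √((0.5138·111.32)² + (1.3819·50.24)²) = √(3271.407125 + 4820.060563) = 89.9526 km
M8: √((-0.5002·111.32)² + (0.8808·50.24)²) = √(3100.514524 + 1958.185694) = 71.1245 km
M9: √((1.5926·111.32)² + (2.2570·50.24)²) = √(31431.117206 + 12857.673093) = 210.4490 km
M10: √((2.8873·111.32)² + (-1.0440·50.24)²) = √(103307.111103 + 2751.061244) = 325.6657 km
M11: √((3.2367·111.32)² + (1.1097·50.24)²) = √(129822.895436 + 3108.210574) = 364.5972 km
M12: √((3.0544·111.32)² + (0.3652·50.24)²) = √(115610.749690 + 336.636187) = 340.5105 km
M13: √((-1.4407·111.32)² + (1.4259·50.24)²) = √(25721.335112 + 5131.890716) = 175.6509 km
M14: √((2.0643·111.32)² + (-0.9348·50.24)²) = √(52807.063814 + 2205.650359) = 234.5479 km
Sorted: M8 (71.1245 km) < M7 (89.9526 km) < M4 (114.2997 km) < M1 (130.9699 km) < M3 (173.4244 km) < …

M8, M7, M4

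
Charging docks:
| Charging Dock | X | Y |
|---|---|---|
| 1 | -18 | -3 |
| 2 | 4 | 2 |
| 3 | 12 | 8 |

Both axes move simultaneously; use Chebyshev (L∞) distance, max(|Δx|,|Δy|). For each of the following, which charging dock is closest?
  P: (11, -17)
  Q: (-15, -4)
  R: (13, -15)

P→2; Q→1; R→2

P at (11, -17):
  1: max(|-29|, |14|) = 29
  2: max(|-7|, |19|) = 19
  3: max(|1|, |25|) = 25
  → nearest: 2 (19)
Q at (-15, -4):
  1: max(|-3|, |1|) = 3
  2: max(|19|, |6|) = 19
  3: max(|27|, |12|) = 27
  → nearest: 1 (3)
R at (13, -15):
  1: max(|-31|, |12|) = 31
  2: max(|-9|, |17|) = 17
  3: max(|-1|, |23|) = 23
  → nearest: 2 (17)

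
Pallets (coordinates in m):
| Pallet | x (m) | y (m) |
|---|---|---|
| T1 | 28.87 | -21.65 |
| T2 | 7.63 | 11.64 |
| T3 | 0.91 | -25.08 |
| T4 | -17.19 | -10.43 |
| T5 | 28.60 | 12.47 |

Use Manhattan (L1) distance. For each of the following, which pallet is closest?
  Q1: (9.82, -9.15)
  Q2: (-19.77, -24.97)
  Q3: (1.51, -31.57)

Q1→T2; Q2→T4; Q3→T3

Q1 at (9.82, -9.15):
  T1: 31.55 m
  T2: 22.98 m
  T3: 24.84 m
  T4: 28.29 m
  T5: 40.40 m
  → nearest: T2 (22.98 m)
Q2 at (-19.77, -24.97):
  T1: 51.96 m
  T2: 64.01 m
  T3: 20.79 m
  T4: 17.12 m
  T5: 85.81 m
  → nearest: T4 (17.12 m)
Q3 at (1.51, -31.57):
  T1: 37.28 m
  T2: 49.33 m
  T3: 7.09 m
  T4: 39.84 m
  T5: 71.13 m
  → nearest: T3 (7.09 m)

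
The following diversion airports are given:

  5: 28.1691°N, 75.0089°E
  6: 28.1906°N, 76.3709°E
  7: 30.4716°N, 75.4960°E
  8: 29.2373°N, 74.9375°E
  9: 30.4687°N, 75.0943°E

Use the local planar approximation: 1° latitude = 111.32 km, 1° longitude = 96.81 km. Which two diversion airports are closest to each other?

Pairwise distances:
5–6: √((0.0215·111.32)² + (1.3620·96.81)²) = √(5.728268 + 17385.799041) = 131.8769 km
5–7: √((2.3025·111.32)² + (0.4871·96.81)²) = √(65697.020384 + 2223.702577) = 260.6160 km
5–8: √((1.0682·111.32)² + (-0.0714·96.81)²) = √(14140.069452 + 47.778979) = 119.1128 km
5–9: √((2.2996·111.32)² + (0.0854·96.81)²) = √(65531.633737 + 68.352780) = 256.1249 km
6–7: √((2.2810·111.32)² + (-0.8749·96.81)²) = √(64475.833614 + 7173.932289) = 267.6747 km
6–8: √((1.0467·111.32)² + (-1.4334·96.81)²) = √(13576.594400 + 19256.406290) = 181.1988 km
6–9: √((2.2781·111.32)² + (-1.2766·96.81)²) = √(64311.992266 + 15273.906244) = 282.1097 km
7–8: √((-1.2343·111.32)² + (-0.5585·96.81)²) = √(18879.385450 + 2923.390257) = 147.6576 km
7–9: √((-0.0029·111.32)² + (-0.4017·96.81)²) = √(0.104218 + 1512.321421) = 38.8899 km
8–9: √((1.2314·111.32)² + (0.1568·96.81)²) = √(18790.775064 + 230.426571) = 137.9174 km
Closest pair: 7–9 at 38.8899 km.

7 and 9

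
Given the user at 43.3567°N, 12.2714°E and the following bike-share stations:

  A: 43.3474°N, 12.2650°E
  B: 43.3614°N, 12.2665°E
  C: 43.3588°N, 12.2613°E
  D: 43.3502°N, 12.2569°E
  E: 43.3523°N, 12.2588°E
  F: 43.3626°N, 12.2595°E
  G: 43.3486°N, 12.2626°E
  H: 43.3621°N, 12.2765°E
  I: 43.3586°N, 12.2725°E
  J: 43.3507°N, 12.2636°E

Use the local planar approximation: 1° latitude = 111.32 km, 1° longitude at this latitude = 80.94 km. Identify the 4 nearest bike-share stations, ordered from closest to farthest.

Distances from 43.3567°N, 12.2714°E:
A: 1.1576 km
B: 0.6565 km
C: 0.8503 km
D: 1.3788 km
E: 1.1314 km
F: 1.1658 km
G: 1.1491 km
H: 0.7292 km
I: 0.2295 km
J: 0.9191 km
Sorted: I (0.2295 km) < B (0.6565 km) < H (0.7292 km) < C (0.8503 km) < J (0.9191 km) < E (1.1314 km) < …

I, B, H, C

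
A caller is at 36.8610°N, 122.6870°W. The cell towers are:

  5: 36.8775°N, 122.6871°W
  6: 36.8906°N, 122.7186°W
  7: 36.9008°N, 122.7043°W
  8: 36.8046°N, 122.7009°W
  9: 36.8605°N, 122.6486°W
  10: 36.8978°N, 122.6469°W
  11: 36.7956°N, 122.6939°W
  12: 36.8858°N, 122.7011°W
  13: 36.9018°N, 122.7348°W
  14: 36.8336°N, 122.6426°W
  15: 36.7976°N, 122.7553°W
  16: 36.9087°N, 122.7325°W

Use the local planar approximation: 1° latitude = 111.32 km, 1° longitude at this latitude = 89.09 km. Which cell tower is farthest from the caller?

Distances from 36.8610°N, 122.6870°W:
5: √((0.0165·111.32)² + (-0.0001·89.09)²) = √(3.373761 + 0.000079) = 1.8368 km
6: √((0.0296·111.32)² + (-0.0316·89.09)²) = √(10.857499 + 7.925599) = 4.3339 km
7: √((0.0398·111.32)² + (-0.0173·89.09)²) = √(19.629649 + 2.375473) = 4.6910 km
8: √((-0.0564·111.32)² + (-0.0139·89.09)²) = √(39.418909 + 1.533513) = 6.3994 km
9: √((-0.0005·111.32)² + (0.0384·89.09)²) = √(0.003098 + 11.703624) = 3.4215 km
10: √((0.0368·111.32)² + (0.0401·89.09)²) = √(16.781935 + 12.762821) = 5.4355 km
11: √((-0.0654·111.32)² + (-0.0069·89.09)²) = √(53.003176 + 0.377882) = 7.3062 km
12: √((0.0248·111.32)² + (-0.0141·89.09)²) = √(7.621663 + 1.577961) = 3.0331 km
13: √((0.0408·111.32)² + (-0.0478·89.09)²) = √(20.628456 + 18.134839) = 6.2260 km
14: √((-0.0274·111.32)² + (0.0444·89.09)²) = √(9.303525 + 15.646740) = 4.9950 km
15: √((-0.0634·111.32)² + (-0.0683·89.09)²) = √(49.810960 + 37.025363) = 9.3186 km
16: √((0.0477·111.32)² + (-0.0455·89.09)²) = √(28.195718 + 16.431632) = 6.6804 km
Maximum: 15 at 9.3186 km.

15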